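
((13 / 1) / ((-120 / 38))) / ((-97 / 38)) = 4693 / 2910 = 1.61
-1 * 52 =-52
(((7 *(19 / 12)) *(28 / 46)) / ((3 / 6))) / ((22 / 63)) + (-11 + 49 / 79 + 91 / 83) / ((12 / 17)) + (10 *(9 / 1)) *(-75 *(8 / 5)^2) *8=-2751443499209 / 19907052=-138214.51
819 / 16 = 51.19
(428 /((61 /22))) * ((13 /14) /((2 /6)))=183612 /427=430.00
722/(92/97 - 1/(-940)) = 65831960/86577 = 760.39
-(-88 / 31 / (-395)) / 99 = -8 / 110205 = -0.00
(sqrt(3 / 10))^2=3 / 10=0.30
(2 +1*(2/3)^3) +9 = 305/27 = 11.30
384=384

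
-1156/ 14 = -578/ 7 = -82.57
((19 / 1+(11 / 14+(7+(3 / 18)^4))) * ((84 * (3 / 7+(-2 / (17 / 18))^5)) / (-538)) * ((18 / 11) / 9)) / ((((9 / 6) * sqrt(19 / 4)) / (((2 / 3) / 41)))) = 1655623132498 * sqrt(19) / 45261217485099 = 0.16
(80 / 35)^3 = 4096 / 343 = 11.94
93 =93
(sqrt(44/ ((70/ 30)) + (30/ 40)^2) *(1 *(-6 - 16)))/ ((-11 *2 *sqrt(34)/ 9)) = 45 *sqrt(20706)/ 952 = 6.80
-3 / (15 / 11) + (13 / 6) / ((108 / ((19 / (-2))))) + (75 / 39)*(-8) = -1497383 / 84240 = -17.78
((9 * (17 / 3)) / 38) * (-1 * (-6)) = 153 / 19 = 8.05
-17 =-17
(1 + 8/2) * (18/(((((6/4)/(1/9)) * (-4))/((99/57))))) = -55/19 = -2.89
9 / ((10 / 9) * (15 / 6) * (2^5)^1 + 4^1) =81 / 836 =0.10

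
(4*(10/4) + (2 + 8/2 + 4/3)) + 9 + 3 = 88/3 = 29.33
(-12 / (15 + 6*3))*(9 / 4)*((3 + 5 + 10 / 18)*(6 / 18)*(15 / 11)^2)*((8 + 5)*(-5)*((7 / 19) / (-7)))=-34125 / 2299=-14.84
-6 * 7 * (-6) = 252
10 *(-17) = -170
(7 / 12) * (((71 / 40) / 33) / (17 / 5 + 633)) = 497 / 10080576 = 0.00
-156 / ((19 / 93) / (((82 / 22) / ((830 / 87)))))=-25875018 / 86735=-298.32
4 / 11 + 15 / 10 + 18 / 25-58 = -30479 / 550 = -55.42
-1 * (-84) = 84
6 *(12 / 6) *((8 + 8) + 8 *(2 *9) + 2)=1944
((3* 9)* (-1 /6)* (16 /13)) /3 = -24 /13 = -1.85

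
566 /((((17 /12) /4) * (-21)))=-9056 /119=-76.10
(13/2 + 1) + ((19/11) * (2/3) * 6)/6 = 571/66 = 8.65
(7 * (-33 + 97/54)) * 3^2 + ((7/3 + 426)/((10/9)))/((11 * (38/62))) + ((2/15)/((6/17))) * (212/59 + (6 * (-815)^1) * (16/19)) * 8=-7958851982/554895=-14342.99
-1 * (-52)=52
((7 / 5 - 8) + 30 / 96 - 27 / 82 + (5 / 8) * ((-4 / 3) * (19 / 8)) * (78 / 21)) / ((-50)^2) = -962113 / 172200000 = -0.01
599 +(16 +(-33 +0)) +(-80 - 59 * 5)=207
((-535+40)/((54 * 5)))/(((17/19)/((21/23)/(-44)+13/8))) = -3629/1104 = -3.29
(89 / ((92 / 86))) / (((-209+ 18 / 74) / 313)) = -44320487 / 355304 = -124.74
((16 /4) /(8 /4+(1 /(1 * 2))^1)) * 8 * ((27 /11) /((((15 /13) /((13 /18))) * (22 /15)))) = 8112 /605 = 13.41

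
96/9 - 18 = -7.33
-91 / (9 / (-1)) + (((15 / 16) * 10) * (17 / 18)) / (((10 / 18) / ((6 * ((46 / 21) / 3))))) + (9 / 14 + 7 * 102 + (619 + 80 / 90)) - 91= 37057 / 28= 1323.46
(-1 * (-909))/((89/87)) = 79083/89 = 888.57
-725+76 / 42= -15187 / 21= -723.19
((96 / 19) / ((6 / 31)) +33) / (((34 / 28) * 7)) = 2246 / 323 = 6.95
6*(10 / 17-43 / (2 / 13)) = -28449 / 17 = -1673.47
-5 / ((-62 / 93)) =7.50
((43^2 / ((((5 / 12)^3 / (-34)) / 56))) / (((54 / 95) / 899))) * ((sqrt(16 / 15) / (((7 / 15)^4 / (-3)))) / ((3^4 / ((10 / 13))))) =54979284275200 * sqrt(15) / 4459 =47753723342.51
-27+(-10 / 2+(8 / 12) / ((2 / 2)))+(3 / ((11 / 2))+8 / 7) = -6848 / 231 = -29.65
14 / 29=0.48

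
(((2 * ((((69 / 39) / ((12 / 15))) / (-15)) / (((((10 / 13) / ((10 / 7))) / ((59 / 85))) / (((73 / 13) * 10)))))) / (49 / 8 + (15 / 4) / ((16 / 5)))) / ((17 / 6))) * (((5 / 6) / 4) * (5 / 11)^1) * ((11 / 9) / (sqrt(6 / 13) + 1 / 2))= 79248800 / 280588077- 158497600 * sqrt(78) / 3647645001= -0.10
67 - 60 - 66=-59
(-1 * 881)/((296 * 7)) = -881/2072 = -0.43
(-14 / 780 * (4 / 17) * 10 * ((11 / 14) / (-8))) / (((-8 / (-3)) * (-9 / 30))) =-55 / 10608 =-0.01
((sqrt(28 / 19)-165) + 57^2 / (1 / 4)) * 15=30 * sqrt(133) / 19 + 192465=192483.21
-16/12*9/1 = -12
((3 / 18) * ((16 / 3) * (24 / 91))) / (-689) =-64 / 188097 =-0.00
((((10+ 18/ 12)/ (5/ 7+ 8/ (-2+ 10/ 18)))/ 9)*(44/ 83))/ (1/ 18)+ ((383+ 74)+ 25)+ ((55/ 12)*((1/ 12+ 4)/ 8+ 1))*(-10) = 8610106817/ 20987712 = 410.25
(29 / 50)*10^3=580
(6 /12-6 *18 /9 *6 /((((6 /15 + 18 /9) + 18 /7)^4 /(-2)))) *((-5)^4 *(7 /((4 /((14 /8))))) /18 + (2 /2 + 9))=313833930395 /3666544704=85.59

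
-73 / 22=-3.32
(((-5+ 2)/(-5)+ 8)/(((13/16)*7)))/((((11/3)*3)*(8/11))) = 86/455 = 0.19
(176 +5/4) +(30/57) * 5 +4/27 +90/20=184.53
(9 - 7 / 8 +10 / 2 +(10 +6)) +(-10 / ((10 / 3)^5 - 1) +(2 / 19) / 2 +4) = 502705191 / 15163064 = 33.15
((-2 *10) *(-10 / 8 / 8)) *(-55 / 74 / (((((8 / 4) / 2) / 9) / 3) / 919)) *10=-170589375 / 296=-576315.46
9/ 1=9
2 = 2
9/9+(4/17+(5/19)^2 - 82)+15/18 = -2940683/36822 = -79.86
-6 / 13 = -0.46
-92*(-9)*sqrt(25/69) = 498.40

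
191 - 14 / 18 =1712 / 9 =190.22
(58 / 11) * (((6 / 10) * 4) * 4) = 2784 / 55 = 50.62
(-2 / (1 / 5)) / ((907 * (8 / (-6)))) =15 / 1814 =0.01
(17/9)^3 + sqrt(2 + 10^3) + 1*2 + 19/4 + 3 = 48083/2916 + sqrt(1002) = 48.14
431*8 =3448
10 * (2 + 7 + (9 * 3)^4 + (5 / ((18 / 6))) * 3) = 5314550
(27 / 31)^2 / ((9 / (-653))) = -52893 / 961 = -55.04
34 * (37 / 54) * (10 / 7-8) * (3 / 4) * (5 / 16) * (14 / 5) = -14467 / 144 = -100.47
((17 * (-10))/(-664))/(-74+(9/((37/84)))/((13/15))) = -40885/8052328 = -0.01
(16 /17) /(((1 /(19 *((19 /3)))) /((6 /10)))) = 5776 /85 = 67.95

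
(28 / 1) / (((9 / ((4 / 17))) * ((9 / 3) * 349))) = 112 / 160191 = 0.00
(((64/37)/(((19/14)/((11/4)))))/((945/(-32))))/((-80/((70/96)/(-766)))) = -154/109045845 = -0.00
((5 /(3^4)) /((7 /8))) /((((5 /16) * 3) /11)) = 1408 /1701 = 0.83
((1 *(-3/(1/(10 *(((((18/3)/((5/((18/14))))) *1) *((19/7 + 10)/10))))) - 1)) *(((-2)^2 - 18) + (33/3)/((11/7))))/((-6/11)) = -161293/210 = -768.06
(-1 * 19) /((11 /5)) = -95 /11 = -8.64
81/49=1.65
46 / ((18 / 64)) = 163.56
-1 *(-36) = 36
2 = 2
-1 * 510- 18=-528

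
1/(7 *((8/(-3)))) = -3/56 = -0.05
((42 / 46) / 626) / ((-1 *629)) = -21 / 9056342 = -0.00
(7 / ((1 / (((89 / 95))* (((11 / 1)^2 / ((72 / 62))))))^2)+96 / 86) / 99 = 673.74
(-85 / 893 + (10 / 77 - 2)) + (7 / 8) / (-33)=-3287045 / 1650264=-1.99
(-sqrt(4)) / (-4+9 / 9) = 2 / 3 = 0.67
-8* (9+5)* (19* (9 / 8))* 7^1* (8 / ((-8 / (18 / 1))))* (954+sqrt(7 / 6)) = 50274* sqrt(42)+287768376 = 288094188.76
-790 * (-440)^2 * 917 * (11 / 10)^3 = -186672281488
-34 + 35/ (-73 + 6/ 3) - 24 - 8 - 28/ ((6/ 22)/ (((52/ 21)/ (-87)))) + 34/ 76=-63.12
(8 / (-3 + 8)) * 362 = 2896 / 5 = 579.20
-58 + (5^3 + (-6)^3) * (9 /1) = -877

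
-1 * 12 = -12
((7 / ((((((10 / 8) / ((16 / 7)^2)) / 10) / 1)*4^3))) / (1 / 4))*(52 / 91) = 512 / 49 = 10.45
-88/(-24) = 11/3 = 3.67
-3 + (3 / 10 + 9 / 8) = -1.58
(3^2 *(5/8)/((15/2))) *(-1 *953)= -2859/4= -714.75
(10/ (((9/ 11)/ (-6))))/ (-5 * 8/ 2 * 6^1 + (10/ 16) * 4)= 88/ 141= 0.62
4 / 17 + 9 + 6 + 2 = 293 / 17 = 17.24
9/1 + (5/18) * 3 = 59/6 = 9.83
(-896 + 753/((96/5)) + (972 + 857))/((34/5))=155555/1088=142.97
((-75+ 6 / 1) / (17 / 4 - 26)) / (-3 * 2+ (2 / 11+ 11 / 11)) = -1012 / 1537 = -0.66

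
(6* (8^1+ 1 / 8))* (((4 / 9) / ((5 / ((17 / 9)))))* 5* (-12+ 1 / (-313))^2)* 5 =77985645725 / 2645163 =29482.36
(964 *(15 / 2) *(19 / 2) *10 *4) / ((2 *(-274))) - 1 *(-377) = -635201 / 137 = -4636.50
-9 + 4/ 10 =-43/ 5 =-8.60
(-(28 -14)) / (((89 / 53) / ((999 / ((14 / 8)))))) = -423576 / 89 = -4759.28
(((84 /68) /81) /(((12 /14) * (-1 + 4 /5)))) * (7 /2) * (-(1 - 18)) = -5.29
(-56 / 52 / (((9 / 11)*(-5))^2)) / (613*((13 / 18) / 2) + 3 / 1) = -6776 / 23625225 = -0.00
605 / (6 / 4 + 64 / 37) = 44770 / 239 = 187.32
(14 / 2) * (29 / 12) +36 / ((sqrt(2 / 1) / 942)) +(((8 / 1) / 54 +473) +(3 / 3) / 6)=52945 / 108 +16956 * sqrt(2)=24469.64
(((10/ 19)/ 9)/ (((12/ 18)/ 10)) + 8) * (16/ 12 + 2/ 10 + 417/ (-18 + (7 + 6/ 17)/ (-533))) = -26778747556/ 139555665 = -191.89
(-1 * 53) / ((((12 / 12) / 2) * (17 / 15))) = -1590 / 17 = -93.53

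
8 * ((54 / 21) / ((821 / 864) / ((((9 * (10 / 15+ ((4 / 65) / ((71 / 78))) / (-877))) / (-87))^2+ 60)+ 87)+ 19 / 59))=87965326276247294885376 / 1404687105876028227673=62.62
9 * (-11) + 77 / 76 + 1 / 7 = -52053 / 532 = -97.84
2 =2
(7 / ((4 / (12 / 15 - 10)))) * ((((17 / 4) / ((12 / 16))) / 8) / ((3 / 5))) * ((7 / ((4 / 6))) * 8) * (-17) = 325703 / 12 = 27141.92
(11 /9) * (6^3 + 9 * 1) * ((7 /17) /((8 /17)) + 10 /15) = 10175 /24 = 423.96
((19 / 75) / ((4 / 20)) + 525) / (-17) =-7894 / 255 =-30.96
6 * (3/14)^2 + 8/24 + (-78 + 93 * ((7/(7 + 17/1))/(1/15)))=387473/1176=329.48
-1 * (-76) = 76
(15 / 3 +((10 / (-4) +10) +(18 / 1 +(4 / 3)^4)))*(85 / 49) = 66215 / 1134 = 58.39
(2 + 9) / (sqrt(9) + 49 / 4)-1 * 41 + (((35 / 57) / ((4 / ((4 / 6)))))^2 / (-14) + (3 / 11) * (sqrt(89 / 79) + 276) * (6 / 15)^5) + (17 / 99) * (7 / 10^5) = -77518744793737 / 1962071100000 + 96 * sqrt(7031) / 2715625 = -39.51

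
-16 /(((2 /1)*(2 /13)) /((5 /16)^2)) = -325 /64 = -5.08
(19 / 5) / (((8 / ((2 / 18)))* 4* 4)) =19 / 5760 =0.00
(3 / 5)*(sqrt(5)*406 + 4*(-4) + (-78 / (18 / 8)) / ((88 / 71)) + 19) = -824 / 55 + 1218*sqrt(5) / 5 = 529.72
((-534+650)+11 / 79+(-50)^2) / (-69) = -206675 / 5451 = -37.92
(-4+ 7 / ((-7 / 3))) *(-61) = 427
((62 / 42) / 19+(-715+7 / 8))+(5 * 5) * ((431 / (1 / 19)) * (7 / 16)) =567238447 / 6384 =88853.14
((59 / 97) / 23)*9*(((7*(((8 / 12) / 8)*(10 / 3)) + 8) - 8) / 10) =413 / 8924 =0.05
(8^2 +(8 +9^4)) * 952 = 6314616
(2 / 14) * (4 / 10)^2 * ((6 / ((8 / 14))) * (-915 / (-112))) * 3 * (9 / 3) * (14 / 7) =4941 / 140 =35.29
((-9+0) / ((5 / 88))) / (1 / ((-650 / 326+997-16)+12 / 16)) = -126482598 / 815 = -155193.37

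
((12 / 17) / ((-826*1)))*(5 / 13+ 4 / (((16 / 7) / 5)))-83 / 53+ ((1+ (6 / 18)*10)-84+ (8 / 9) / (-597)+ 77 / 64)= -133142277900811 / 1663470139968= -80.04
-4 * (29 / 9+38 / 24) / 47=-173 / 423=-0.41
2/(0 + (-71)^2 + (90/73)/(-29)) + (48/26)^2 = 6147618778/1803518483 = 3.41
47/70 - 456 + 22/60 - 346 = -84101/105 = -800.96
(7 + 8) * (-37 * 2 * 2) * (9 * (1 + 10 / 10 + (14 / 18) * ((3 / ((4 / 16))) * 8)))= -1531800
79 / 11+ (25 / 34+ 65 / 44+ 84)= 69859 / 748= 93.39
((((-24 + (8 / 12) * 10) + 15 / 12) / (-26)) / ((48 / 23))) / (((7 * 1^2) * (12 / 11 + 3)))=48829 / 4717440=0.01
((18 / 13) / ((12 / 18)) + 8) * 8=1048 / 13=80.62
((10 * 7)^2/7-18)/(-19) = -682/19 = -35.89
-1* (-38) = 38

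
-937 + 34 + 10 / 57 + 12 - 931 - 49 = -106637 / 57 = -1870.82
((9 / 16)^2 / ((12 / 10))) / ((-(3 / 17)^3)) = -47.98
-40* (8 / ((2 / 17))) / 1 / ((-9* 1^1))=2720 / 9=302.22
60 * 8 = 480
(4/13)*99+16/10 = 2084/65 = 32.06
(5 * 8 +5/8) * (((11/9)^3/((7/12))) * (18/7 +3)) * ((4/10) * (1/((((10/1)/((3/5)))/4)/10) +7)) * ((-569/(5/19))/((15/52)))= -19965926.44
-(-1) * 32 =32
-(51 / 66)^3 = -4913 / 10648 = -0.46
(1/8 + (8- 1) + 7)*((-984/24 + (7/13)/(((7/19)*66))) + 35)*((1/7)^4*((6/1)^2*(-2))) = 1738731/686686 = 2.53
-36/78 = -6/13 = -0.46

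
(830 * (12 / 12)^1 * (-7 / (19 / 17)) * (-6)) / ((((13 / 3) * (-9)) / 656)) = -129586240 / 247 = -524640.65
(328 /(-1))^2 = 107584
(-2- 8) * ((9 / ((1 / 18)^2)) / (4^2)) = -3645 / 2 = -1822.50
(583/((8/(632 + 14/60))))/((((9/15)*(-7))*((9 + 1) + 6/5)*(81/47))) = -2598573835/4572288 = -568.33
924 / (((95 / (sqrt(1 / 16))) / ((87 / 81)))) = 2.61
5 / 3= 1.67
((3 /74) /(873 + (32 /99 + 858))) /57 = 99 /240989806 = 0.00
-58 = -58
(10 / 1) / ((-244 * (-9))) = 5 / 1098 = 0.00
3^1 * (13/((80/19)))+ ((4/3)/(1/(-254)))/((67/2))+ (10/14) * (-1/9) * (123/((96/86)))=-202439/21105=-9.59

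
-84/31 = -2.71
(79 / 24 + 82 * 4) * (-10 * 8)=-79510 / 3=-26503.33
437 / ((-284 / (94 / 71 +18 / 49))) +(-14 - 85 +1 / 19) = -476590633 / 4693171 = -101.55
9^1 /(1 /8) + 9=81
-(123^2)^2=-228886641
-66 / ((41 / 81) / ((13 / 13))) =-5346 / 41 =-130.39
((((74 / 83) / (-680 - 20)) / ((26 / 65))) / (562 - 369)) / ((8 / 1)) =-37 / 17941280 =-0.00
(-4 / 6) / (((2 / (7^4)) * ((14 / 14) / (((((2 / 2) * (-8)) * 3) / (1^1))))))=19208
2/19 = 0.11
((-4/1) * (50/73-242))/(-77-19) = -734/73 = -10.05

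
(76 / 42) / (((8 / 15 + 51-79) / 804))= -38190 / 721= -52.97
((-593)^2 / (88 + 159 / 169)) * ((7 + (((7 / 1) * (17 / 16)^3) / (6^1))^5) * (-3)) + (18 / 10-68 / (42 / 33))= -230679892939185849638291075948269 / 1572137967674833292828344320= -146730.06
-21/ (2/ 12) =-126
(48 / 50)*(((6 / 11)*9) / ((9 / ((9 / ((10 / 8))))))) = 5184 / 1375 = 3.77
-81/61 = -1.33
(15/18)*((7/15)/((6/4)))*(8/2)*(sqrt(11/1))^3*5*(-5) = -945.85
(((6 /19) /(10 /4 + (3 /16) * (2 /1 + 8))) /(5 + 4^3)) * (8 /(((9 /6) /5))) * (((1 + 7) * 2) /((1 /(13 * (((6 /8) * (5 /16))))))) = 4160 /3059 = 1.36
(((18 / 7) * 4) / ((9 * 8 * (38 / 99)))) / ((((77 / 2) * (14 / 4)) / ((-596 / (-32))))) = 0.05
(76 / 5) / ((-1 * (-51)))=76 / 255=0.30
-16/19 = -0.84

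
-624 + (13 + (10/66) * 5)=-20138/33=-610.24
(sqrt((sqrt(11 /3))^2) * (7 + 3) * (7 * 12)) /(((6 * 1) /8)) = 1120 * sqrt(33) /3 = 2144.64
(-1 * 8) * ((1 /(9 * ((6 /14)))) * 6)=-112 /9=-12.44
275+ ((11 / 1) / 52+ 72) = 18055 / 52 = 347.21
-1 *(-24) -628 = -604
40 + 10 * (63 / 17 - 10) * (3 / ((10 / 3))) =-283 / 17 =-16.65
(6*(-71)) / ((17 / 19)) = -476.12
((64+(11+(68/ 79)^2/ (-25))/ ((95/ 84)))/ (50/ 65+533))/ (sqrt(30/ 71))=7100669446*sqrt(2130)/ 1542786901875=0.21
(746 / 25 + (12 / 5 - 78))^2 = 1308736 / 625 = 2093.98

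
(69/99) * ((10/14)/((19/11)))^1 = 115/399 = 0.29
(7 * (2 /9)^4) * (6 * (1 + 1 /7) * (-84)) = -7168 /729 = -9.83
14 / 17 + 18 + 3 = 371 / 17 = 21.82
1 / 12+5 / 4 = 4 / 3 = 1.33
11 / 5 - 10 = -39 / 5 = -7.80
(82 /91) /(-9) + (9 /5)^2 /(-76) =-222139 /1556100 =-0.14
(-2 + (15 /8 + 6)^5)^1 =30284.76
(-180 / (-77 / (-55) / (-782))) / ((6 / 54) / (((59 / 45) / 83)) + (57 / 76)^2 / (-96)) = 21260390400 / 1486121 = 14305.96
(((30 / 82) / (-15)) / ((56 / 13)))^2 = 169 / 5271616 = 0.00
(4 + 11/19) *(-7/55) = -0.58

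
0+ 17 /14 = 17 /14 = 1.21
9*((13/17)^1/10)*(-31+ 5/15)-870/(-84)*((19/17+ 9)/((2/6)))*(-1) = -199608/595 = -335.48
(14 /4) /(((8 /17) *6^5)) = 119 /124416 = 0.00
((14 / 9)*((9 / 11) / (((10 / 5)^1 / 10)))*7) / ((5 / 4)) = 392 / 11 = 35.64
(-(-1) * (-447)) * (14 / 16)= -3129 / 8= -391.12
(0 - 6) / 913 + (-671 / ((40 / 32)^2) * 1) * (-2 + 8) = -58811958 / 22825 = -2576.65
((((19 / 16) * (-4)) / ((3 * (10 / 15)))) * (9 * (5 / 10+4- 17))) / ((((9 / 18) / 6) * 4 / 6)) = 38475 / 8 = 4809.38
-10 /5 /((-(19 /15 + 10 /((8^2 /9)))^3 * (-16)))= -13824000 /2111932187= -0.01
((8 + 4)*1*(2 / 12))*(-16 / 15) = -32 / 15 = -2.13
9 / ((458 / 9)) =81 / 458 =0.18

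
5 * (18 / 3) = 30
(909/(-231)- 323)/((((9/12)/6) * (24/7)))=-25174/33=-762.85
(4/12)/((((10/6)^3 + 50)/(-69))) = -621/1475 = -0.42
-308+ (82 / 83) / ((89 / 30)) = -2272736 / 7387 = -307.67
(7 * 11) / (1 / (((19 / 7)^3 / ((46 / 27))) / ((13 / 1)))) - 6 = 1861311 / 29302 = 63.52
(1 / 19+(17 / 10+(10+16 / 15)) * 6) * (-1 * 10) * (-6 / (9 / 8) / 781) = 21184 / 4047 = 5.23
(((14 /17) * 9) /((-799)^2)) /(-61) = -126 /662021837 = -0.00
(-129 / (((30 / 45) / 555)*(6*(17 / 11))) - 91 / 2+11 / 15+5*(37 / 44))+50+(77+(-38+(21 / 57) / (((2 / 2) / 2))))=-614617627 / 53295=-11532.37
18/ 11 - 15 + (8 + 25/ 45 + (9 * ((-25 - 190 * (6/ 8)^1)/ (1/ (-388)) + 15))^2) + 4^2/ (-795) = 8979654200749207/ 26235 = 342277652020.17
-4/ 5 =-0.80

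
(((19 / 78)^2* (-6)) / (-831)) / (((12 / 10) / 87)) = 52345 / 1685268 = 0.03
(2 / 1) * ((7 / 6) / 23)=7 / 69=0.10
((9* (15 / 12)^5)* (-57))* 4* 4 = -1603125 / 64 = -25048.83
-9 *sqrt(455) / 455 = -0.42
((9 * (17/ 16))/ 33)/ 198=17/ 11616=0.00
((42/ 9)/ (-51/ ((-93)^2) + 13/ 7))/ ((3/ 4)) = 47089/ 14010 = 3.36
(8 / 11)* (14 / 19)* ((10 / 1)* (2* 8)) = 85.74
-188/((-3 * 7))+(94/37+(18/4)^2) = 98657/3108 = 31.74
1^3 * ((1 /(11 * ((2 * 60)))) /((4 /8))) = 0.00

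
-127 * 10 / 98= -635 / 49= -12.96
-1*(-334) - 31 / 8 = 2641 / 8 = 330.12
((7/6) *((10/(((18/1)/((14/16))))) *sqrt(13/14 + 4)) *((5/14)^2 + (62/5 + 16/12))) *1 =40751 *sqrt(966)/72576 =17.45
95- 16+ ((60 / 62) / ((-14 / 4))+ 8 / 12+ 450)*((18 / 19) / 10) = 2508197 / 20615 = 121.67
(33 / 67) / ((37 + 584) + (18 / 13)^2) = 1859 / 2351097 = 0.00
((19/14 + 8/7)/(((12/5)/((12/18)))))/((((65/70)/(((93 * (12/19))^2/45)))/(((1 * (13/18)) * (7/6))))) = 470890/9747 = 48.31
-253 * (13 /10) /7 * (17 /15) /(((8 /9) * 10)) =-5.99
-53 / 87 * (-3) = 53 / 29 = 1.83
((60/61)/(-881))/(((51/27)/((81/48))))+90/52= 82176345/47507044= 1.73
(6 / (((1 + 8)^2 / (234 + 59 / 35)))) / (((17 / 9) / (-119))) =-1099.87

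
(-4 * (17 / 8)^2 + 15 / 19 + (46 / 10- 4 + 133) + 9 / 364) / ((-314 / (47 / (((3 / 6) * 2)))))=-756407049 / 43432480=-17.42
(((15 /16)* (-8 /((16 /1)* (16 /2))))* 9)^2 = 18225 /65536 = 0.28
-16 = -16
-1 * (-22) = 22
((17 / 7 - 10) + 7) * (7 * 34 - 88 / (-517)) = -136.10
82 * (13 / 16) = 533 / 8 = 66.62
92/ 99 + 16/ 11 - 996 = -98368/ 99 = -993.62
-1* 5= -5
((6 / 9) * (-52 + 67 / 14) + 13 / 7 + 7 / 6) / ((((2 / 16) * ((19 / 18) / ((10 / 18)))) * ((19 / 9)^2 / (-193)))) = 249085800 / 48013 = 5187.88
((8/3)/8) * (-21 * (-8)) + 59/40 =2299/40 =57.48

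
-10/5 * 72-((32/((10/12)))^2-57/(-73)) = -1619.34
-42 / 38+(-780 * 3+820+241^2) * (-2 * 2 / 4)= -1074680 / 19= -56562.11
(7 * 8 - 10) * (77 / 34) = 1771 / 17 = 104.18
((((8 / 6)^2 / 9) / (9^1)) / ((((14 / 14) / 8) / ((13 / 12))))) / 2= 208 / 2187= 0.10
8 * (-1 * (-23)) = 184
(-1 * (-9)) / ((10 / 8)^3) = 576 / 125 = 4.61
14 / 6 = 7 / 3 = 2.33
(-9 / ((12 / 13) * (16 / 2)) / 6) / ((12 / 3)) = -13 / 256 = -0.05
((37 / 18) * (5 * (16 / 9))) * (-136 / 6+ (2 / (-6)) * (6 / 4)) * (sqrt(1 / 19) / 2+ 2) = -205720 / 243 - 51430 * sqrt(19) / 4617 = -895.14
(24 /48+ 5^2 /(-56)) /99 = 1 /1848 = 0.00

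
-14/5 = -2.80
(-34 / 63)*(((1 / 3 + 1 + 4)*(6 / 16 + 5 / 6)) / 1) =-1972 / 567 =-3.48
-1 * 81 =-81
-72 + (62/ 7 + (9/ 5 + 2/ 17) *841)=922011/ 595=1549.60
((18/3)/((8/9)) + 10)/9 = 67/36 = 1.86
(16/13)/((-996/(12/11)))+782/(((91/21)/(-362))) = -65327.08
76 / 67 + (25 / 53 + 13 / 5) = 74678 / 17755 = 4.21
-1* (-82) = 82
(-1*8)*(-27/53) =216/53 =4.08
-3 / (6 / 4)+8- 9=-3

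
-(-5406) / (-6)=-901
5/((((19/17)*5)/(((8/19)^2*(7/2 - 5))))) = -1632/6859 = -0.24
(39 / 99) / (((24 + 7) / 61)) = 793 / 1023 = 0.78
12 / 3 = 4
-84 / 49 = -12 / 7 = -1.71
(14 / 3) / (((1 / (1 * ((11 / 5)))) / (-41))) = -420.93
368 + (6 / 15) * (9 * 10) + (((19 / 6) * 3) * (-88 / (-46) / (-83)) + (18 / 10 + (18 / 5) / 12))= 7748269 / 19090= 405.88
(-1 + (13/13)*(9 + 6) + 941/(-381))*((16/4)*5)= 87860/381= 230.60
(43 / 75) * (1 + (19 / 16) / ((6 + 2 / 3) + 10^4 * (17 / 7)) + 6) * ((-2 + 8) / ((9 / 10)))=2456851397 / 91825200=26.76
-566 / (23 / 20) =-11320 / 23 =-492.17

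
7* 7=49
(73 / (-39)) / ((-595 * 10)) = 73 / 232050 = 0.00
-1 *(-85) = 85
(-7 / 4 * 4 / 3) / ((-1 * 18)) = 7 / 54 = 0.13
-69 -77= -146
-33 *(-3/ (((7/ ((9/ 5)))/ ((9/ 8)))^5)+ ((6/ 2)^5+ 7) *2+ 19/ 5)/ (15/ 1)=-9537526674354767/ 8605184000000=-1108.35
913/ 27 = 33.81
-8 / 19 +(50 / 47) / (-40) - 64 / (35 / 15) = -697017 / 25004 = -27.88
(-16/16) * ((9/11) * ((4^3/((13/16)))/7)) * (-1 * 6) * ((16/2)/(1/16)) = 7077888/1001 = 7070.82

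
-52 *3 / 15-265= -1377 / 5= -275.40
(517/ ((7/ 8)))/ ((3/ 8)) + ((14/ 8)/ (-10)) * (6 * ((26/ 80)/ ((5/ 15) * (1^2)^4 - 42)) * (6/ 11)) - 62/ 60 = 1574.59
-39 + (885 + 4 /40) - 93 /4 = 16457 /20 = 822.85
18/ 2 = 9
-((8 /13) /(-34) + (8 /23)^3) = -64484 /2688907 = -0.02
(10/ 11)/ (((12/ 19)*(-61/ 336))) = -5320/ 671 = -7.93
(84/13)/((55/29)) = 2436/715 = 3.41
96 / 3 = 32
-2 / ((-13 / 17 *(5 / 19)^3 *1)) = 233206 / 1625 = 143.51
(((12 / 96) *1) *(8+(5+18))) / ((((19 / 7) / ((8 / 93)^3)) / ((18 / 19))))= 896 / 1040763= 0.00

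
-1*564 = -564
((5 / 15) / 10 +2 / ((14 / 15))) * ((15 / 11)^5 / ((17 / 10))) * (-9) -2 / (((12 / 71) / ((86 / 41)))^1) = -186566640032 / 2357303487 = -79.14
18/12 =1.50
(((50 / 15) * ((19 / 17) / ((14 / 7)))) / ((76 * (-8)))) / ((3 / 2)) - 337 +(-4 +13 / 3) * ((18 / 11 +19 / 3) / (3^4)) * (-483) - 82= -316155245 / 727056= -434.84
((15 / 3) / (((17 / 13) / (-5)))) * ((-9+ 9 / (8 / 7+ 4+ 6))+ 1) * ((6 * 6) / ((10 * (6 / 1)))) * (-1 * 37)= -6105 / 2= -3052.50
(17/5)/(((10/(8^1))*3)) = 68/75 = 0.91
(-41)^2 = 1681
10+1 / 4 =41 / 4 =10.25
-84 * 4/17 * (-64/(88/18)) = 48384/187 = 258.74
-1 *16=-16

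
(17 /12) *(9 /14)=0.91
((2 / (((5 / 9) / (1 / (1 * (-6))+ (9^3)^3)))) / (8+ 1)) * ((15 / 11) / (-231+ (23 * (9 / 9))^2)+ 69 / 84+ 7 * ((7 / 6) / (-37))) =7167255023346359 / 76410180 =93799740.08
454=454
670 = 670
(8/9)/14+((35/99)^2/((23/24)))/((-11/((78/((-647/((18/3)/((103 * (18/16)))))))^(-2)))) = -38073824559583/125159658624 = -304.20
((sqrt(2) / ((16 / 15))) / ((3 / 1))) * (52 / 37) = 65 * sqrt(2) / 148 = 0.62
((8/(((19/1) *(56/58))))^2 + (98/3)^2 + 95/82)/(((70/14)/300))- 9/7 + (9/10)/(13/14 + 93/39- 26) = 2879544192164852/44918296815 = 64106.26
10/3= 3.33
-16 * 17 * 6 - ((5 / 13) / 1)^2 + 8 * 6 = -267721 / 169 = -1584.15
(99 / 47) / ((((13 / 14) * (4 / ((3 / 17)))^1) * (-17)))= -2079 / 353158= -0.01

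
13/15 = 0.87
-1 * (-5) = 5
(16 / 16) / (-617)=-1 / 617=-0.00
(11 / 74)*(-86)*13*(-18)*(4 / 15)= 147576 / 185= 797.71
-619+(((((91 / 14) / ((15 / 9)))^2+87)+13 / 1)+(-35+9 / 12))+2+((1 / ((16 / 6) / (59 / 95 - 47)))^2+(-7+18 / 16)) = -6914729 / 28880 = -239.43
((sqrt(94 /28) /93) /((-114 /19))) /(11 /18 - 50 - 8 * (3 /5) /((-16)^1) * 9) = 5 * sqrt(658) /1823668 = 0.00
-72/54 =-1.33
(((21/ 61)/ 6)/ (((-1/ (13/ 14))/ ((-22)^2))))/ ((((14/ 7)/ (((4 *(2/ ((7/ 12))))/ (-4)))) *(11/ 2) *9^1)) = 1144/ 1281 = 0.89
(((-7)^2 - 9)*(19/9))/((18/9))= 380/9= 42.22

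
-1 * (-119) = 119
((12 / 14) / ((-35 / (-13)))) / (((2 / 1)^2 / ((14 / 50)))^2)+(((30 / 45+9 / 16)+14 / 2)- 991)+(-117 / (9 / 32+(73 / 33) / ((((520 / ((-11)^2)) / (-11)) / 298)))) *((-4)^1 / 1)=-1552306551242771 / 1579077150000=-983.05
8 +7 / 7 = 9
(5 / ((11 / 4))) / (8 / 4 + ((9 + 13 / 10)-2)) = 200 / 1133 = 0.18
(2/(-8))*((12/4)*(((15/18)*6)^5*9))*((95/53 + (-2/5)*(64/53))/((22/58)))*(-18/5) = 262147.19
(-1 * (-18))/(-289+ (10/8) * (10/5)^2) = -9/142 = -0.06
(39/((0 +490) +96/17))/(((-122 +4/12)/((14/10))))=-13923/15377450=-0.00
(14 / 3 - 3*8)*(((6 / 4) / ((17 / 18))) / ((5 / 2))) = -1044 / 85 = -12.28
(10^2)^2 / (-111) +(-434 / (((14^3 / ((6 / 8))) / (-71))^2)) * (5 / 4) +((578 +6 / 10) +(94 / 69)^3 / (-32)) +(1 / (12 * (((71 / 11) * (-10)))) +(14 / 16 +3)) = 73088851513571426567 / 148524295725066240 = 492.10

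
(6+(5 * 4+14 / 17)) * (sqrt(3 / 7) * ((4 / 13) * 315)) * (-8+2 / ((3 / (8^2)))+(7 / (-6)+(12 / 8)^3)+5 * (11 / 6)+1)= 3861180 * sqrt(21) / 221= 80064.03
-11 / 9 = -1.22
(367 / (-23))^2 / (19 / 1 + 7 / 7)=134689 / 10580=12.73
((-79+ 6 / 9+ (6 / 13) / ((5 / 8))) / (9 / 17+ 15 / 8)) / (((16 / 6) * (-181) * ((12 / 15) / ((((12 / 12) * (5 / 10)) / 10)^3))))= 257227 / 24621792000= 0.00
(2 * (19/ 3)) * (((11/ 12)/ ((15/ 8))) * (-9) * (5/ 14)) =-418/ 21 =-19.90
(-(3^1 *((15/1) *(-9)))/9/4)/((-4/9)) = -405/16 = -25.31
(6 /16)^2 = 9 /64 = 0.14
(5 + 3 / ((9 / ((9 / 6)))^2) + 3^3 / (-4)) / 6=-5 / 18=-0.28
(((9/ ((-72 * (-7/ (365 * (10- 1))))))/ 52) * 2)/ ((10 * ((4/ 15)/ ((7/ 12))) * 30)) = 219/ 13312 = 0.02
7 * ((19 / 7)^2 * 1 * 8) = 2888 / 7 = 412.57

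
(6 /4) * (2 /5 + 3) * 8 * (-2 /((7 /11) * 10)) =-2244 /175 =-12.82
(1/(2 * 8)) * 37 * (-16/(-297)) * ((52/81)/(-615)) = -1924/14795055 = -0.00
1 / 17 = 0.06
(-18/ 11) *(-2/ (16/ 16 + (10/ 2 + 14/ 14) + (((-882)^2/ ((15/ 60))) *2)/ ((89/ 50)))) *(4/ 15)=4272/ 17114362265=0.00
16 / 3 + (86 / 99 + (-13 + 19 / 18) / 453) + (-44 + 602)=50603171 / 89694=564.18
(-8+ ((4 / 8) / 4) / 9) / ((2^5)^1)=-575 / 2304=-0.25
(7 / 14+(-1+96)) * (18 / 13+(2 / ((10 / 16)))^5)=1307178979 / 40625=32176.71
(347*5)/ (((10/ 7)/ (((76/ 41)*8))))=738416/ 41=18010.15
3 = 3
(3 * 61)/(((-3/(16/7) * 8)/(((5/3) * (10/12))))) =-24.21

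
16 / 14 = 8 / 7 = 1.14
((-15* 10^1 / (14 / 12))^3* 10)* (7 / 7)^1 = -7290000000 / 343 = -21253644.31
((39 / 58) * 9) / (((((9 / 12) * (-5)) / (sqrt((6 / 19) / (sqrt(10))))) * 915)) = -78 * 2^(1 / 4) * 5^(3 / 4) * sqrt(57) / 4201375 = -0.00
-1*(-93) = 93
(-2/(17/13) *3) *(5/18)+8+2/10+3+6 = 4061/255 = 15.93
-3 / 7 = -0.43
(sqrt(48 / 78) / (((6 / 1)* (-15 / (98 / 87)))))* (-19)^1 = 1862* sqrt(26) / 50895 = 0.19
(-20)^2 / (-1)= -400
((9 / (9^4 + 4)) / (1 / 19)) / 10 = 171 / 65650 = 0.00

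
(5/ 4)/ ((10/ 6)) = 3/ 4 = 0.75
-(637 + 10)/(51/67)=-43349/51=-849.98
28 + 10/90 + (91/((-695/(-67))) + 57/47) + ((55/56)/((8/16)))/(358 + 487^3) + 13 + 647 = 60338461547533633/86432832968580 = 698.10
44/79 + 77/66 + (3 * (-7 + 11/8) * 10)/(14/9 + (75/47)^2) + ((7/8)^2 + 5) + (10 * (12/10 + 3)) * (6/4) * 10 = 737664849187/1236965568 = 596.35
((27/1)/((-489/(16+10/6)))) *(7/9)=-371/489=-0.76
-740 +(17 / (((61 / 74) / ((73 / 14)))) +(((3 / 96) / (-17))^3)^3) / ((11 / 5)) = -13544553774565375062784113379415 / 19597950547990359996826124288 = -691.12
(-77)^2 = 5929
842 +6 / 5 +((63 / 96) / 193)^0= 4221 / 5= 844.20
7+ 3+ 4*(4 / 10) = 58 / 5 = 11.60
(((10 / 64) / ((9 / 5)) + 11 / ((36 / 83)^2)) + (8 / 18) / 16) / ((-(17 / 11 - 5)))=1670405 / 98496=16.96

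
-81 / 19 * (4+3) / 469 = -81 / 1273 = -0.06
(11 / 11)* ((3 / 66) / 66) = 1 / 1452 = 0.00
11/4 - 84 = -325/4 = -81.25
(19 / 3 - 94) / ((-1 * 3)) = 263 / 9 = 29.22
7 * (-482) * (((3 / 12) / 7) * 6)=-723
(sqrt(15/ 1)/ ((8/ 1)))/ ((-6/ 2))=-sqrt(15)/ 24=-0.16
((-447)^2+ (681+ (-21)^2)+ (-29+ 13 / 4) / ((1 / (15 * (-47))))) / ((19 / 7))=6134373 / 76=80715.43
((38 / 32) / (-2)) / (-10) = 19 / 320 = 0.06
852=852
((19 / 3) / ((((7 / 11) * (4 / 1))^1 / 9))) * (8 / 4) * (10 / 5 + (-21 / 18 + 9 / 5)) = 16511 / 140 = 117.94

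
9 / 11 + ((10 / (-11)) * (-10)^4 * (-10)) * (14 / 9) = 14000081 / 99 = 141414.96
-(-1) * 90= 90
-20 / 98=-10 / 49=-0.20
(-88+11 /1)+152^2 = 23027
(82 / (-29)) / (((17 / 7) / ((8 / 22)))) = -2296 / 5423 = -0.42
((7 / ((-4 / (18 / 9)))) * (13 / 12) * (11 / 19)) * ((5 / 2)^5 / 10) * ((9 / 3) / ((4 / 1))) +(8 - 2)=-392153 / 38912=-10.08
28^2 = 784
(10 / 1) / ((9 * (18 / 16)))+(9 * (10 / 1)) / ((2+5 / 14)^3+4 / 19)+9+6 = 1278515245 / 56196099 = 22.75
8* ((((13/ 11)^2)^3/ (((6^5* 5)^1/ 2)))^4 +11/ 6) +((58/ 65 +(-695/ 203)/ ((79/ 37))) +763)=28482763459151644596208223819681013482878707240641/ 36659453013620233865117389284496359403115520000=776.96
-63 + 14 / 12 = -371 / 6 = -61.83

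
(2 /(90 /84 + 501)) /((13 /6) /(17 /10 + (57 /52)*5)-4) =-26138 /24266451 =-0.00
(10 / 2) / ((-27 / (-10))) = 50 / 27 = 1.85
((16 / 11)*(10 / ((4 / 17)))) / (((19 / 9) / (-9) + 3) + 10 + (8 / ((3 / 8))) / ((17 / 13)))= 468180 / 220231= 2.13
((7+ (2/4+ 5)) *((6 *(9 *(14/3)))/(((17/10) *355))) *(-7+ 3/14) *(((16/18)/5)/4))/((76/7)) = -175/1207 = -0.14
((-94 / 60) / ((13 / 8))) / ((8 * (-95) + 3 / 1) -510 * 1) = 0.00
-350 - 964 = -1314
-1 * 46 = -46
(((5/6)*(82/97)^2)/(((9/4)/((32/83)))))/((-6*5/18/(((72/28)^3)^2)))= -1626298269696/91877633603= -17.70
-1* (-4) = 4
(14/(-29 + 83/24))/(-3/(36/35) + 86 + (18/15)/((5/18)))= -0.01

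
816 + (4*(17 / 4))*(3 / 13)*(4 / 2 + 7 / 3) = 833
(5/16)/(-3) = -5/48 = -0.10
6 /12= 1 /2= 0.50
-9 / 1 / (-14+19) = -9 / 5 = -1.80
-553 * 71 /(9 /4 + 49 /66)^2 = -8659728 /1975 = -4384.67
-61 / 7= -8.71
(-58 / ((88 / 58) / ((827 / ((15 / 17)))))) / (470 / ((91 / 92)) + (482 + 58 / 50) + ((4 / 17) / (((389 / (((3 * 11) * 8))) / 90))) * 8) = -35576264563385 / 1065722978562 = -33.38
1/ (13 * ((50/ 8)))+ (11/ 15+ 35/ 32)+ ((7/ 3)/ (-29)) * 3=1445881/ 904800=1.60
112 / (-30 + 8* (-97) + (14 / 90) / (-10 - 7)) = -85680 / 616597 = -0.14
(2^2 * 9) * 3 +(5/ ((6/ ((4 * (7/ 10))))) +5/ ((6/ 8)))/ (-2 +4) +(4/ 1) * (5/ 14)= 1595/ 14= 113.93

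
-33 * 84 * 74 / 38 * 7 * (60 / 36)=-1196580 / 19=-62977.89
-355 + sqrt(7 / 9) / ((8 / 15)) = -355 + 5 * sqrt(7) / 8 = -353.35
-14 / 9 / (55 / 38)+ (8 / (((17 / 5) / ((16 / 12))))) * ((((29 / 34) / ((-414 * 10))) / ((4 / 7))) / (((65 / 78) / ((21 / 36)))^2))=-212281657 / 197415900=-1.08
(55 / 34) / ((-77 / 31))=-155 / 238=-0.65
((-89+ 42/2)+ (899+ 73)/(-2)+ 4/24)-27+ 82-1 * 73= -3431/6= -571.83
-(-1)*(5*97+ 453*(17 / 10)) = 12551 / 10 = 1255.10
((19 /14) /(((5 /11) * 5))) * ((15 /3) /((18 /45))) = 209 /28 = 7.46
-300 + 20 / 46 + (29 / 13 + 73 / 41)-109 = -4959427 / 12259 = -404.55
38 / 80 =19 / 40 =0.48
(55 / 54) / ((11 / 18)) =5 / 3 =1.67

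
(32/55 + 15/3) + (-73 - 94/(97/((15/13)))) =-4753338/69355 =-68.54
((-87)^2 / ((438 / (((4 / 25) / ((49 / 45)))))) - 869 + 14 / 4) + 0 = -30868107 / 35770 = -862.96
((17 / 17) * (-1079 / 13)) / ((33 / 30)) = -830 / 11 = -75.45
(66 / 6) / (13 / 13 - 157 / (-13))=143 / 170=0.84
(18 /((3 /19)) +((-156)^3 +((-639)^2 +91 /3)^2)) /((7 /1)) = 1500723136198 /63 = 23821002161.87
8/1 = 8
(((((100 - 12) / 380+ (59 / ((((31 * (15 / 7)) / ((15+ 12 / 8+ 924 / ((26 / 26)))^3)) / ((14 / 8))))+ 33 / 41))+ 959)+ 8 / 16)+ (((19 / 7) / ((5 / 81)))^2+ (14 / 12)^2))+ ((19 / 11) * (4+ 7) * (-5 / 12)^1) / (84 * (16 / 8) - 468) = 1224045997451059653 / 946640800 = 1293041666.33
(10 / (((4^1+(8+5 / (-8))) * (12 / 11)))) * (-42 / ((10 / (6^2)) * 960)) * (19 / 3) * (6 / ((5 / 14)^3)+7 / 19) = -3450601 / 32500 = -106.17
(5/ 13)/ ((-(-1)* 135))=1/ 351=0.00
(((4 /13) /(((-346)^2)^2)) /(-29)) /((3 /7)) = -7 /4052350565484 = -0.00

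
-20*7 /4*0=0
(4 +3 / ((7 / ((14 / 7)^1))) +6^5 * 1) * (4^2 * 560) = 69716480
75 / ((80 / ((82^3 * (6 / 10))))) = 620289 / 2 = 310144.50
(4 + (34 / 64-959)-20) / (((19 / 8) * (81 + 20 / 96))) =-187098 / 37031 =-5.05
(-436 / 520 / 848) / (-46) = 109 / 5071040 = 0.00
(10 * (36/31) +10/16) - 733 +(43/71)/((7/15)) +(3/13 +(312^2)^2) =15183425574046167/1602328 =9475853616.77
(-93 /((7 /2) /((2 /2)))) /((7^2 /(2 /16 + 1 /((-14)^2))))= -4743 /67228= -0.07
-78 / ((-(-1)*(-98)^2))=-39 / 4802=-0.01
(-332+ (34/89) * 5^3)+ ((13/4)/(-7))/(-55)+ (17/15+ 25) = -258.11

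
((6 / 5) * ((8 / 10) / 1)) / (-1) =-24 / 25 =-0.96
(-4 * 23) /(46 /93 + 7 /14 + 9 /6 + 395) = -8556 /36967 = -0.23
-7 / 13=-0.54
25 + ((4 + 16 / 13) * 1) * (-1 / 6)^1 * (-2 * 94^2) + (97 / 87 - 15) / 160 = 349055377 / 22620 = 15431.27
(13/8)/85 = 0.02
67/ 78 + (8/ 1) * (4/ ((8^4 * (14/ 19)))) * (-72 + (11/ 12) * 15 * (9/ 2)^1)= 420235/ 559104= 0.75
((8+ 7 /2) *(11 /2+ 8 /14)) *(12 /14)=5865 /98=59.85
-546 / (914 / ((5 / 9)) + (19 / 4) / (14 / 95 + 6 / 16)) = -541905 / 1641886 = -0.33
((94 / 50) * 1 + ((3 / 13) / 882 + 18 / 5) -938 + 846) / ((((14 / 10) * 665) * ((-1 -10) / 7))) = 8266961 / 139789650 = 0.06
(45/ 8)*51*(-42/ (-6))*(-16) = -32130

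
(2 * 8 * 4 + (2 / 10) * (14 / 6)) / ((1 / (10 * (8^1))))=15472 / 3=5157.33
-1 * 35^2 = -1225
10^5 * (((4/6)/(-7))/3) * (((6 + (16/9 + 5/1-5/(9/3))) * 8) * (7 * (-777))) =41440000000/27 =1534814814.81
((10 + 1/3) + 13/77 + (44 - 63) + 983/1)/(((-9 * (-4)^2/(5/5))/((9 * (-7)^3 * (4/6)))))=5515195/396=13927.26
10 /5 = 2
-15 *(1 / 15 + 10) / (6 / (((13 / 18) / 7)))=-1963 / 756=-2.60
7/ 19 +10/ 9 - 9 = -1286/ 171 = -7.52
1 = 1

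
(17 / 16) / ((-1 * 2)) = -17 / 32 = -0.53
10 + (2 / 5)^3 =1258 / 125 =10.06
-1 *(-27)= 27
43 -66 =-23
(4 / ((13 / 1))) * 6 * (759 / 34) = 9108 / 221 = 41.21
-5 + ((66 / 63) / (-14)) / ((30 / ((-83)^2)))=-97829 / 4410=-22.18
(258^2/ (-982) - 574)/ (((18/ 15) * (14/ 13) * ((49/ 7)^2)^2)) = -0.21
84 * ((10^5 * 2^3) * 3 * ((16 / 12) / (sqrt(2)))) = 134400000 * sqrt(2) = 190070302.78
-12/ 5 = -2.40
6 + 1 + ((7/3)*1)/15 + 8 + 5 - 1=862/45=19.16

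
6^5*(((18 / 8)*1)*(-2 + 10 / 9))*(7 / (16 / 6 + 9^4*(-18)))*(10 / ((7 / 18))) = 4199040 / 177143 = 23.70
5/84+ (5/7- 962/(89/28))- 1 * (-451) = 1114837/7476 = 149.12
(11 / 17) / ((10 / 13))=143 / 170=0.84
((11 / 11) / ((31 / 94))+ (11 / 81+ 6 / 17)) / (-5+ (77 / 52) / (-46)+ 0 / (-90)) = -359519992 / 513823419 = -0.70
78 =78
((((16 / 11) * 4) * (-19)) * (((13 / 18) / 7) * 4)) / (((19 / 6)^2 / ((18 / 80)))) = -7488 / 7315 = -1.02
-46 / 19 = -2.42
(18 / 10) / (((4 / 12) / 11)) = 297 / 5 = 59.40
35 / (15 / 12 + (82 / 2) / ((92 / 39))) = 1610 / 857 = 1.88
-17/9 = -1.89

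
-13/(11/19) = -247/11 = -22.45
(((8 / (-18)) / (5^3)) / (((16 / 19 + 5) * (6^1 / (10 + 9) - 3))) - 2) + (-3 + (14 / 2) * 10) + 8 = 464911069 / 6368625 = 73.00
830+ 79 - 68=841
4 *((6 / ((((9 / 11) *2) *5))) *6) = 88 / 5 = 17.60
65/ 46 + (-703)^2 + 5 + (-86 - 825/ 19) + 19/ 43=18568756357/ 37582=494086.43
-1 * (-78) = 78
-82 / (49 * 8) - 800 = -156841 / 196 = -800.21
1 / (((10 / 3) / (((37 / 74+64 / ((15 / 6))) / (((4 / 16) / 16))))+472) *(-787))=-12528 / 4653720667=-0.00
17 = 17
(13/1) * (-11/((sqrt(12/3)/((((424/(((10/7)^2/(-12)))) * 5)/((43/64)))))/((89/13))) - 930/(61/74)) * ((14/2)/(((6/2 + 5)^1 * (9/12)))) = 138736447178/13115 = 10578455.75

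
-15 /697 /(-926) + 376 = 242678687 /645422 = 376.00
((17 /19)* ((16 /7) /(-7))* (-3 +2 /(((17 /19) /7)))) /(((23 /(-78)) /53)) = 14220960 /21413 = 664.13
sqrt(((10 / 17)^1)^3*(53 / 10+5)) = 10*sqrt(1751) / 289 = 1.45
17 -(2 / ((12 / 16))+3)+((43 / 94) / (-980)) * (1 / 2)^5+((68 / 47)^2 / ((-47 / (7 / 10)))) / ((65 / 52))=1104564785243 / 97676678400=11.31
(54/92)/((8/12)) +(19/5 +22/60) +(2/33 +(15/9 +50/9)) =112301/9108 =12.33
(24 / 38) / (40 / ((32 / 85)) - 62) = 16 / 1121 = 0.01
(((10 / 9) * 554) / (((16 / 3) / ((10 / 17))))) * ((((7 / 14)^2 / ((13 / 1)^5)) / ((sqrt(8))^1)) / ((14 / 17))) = 6925 * sqrt(2) / 499017792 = 0.00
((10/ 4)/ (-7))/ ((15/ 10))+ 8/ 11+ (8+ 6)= 3347/ 231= 14.49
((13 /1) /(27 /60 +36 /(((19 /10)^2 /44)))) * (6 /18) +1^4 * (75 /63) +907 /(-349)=-32504332198 /23242083921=-1.40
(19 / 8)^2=5.64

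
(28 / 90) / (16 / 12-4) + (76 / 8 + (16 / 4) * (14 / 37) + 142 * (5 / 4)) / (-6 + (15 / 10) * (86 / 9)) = 49961 / 2220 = 22.50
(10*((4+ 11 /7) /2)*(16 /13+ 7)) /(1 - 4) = -535 /7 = -76.43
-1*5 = -5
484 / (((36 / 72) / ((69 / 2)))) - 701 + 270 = 32965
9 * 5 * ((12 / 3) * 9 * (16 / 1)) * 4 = 103680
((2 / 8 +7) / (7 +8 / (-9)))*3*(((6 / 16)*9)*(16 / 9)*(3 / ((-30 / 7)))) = -16443 / 1100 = -14.95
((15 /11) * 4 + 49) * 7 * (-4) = -16772 /11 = -1524.73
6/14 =3/7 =0.43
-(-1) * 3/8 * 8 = 3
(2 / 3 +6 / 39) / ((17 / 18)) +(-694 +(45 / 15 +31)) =-145668 / 221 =-659.13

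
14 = 14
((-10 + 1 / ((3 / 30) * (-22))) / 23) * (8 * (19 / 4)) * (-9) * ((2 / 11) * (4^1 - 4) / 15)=0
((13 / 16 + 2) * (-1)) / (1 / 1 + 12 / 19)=-1.72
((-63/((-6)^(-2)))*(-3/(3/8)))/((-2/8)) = -72576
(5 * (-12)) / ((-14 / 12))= 360 / 7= 51.43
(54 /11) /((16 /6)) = 81 /44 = 1.84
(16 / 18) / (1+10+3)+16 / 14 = 76 / 63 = 1.21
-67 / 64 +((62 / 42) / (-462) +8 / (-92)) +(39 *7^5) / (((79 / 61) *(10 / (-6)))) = -856537945765973 / 2820565440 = -303675.97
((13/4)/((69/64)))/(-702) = -8/1863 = -0.00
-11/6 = -1.83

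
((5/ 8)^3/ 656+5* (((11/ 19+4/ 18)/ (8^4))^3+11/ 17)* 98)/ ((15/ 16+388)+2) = 7593487926596421680513/ 9362854717909333180416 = 0.81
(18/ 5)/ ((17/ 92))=1656/ 85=19.48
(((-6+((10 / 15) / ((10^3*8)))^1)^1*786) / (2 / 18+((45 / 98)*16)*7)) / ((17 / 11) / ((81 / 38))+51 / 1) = -529439102577 / 299288978000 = -1.77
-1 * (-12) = 12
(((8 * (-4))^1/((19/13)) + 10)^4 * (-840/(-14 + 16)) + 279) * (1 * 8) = -8765135250888/130321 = -67258041.69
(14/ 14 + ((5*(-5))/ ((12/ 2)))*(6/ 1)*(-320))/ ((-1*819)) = -127/ 13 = -9.77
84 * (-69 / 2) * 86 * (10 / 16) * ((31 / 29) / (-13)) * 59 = 569797515 / 754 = 755699.62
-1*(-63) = 63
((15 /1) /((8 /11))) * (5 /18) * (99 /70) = 1815 /224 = 8.10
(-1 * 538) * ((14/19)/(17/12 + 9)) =-90384/2375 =-38.06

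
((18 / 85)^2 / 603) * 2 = 0.00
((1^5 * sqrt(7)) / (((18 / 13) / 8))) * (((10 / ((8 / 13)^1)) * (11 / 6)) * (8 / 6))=18590 * sqrt(7) / 81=607.22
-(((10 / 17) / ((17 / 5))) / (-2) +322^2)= -29964651 / 289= -103683.91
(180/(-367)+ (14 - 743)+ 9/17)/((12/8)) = -3031992/6239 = -485.97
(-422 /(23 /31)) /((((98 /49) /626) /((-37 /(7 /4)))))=606010568 /161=3764040.80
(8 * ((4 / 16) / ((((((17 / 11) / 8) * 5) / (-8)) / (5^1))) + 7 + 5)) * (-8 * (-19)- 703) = -123424 / 17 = -7260.24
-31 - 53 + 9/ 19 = -1587/ 19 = -83.53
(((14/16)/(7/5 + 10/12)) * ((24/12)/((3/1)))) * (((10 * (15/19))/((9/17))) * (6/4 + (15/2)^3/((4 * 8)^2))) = 7.45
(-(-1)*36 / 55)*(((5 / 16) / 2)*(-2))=-9 / 44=-0.20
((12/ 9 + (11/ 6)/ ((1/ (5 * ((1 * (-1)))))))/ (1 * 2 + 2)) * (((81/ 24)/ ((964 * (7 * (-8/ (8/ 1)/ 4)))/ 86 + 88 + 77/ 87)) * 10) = -168345/ 176432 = -0.95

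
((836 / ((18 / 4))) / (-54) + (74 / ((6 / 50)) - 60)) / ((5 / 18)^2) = 537736 / 75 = 7169.81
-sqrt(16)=-4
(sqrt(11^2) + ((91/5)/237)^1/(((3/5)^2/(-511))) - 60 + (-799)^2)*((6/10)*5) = 1914728.99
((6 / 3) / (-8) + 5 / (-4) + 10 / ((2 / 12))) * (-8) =-468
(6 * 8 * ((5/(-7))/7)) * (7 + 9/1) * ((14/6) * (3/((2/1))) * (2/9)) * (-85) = 108800/21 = 5180.95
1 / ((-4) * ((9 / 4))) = -1 / 9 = -0.11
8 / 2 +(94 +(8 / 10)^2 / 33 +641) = 609691 / 825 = 739.02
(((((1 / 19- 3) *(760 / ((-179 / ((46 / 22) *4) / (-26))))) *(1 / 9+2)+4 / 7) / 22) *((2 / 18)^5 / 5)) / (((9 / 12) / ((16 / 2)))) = -0.01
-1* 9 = -9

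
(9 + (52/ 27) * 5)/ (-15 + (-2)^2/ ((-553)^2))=-153821927/ 123852537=-1.24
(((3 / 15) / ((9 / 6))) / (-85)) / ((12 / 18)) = -1 / 425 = -0.00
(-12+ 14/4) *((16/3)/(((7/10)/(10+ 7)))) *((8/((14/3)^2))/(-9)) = 46240/1029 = 44.94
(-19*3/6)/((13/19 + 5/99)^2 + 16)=-67225059/117041000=-0.57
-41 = -41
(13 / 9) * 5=65 / 9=7.22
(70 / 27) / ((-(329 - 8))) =-70 / 8667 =-0.01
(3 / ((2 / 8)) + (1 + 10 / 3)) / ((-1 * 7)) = -7 / 3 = -2.33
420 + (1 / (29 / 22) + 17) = 12695 / 29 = 437.76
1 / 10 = 0.10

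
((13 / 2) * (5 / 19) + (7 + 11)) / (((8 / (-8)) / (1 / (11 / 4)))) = -1498 / 209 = -7.17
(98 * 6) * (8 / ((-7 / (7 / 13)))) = -4704 / 13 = -361.85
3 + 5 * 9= 48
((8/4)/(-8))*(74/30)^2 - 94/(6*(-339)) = -49999/33900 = -1.47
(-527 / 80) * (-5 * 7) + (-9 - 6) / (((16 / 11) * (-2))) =7543 / 32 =235.72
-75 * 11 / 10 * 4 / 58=-165 / 29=-5.69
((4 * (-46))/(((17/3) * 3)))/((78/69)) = -2116/221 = -9.57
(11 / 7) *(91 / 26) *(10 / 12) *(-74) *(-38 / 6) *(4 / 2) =38665 / 9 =4296.11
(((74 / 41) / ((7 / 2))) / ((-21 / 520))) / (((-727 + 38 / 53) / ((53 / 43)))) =16629280 / 767375721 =0.02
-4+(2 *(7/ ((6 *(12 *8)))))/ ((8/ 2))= -4601/ 1152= -3.99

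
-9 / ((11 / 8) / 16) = -1152 / 11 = -104.73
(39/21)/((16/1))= 13/112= 0.12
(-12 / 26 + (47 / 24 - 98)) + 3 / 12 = -30031 / 312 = -96.25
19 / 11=1.73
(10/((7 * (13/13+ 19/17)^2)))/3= 1445/13608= 0.11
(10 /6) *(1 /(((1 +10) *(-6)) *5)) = -1 /198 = -0.01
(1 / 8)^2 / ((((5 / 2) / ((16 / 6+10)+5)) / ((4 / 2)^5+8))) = 53 / 12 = 4.42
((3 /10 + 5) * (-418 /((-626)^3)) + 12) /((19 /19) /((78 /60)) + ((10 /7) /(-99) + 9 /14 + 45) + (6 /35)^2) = 4641081640850655 /17955962255013532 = 0.26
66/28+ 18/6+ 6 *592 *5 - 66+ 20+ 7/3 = 744311/42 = 17721.69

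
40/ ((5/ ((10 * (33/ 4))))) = 660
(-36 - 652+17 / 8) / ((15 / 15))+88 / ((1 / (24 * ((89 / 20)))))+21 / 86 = 14985963 / 1720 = 8712.77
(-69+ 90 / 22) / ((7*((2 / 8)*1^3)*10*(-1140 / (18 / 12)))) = 51 / 10450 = 0.00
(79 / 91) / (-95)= -79 / 8645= -0.01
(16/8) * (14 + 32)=92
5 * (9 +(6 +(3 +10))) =140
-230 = -230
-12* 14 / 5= -168 / 5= -33.60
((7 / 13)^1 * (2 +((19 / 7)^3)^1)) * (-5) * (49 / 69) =-12575 / 299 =-42.06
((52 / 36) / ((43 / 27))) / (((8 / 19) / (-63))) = -46683 / 344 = -135.71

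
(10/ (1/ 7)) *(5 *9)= 3150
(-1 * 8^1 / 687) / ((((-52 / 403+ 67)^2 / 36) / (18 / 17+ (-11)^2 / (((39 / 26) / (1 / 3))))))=-131495552 / 50188505391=-0.00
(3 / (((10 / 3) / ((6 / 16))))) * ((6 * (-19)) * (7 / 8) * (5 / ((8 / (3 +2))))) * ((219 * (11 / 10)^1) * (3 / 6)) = -25952157 / 2048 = -12671.95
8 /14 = 0.57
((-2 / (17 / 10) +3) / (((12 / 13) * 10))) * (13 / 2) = 5239 / 4080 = 1.28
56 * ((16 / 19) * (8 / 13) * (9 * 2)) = 129024 / 247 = 522.36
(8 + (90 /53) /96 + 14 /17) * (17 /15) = 8497 /848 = 10.02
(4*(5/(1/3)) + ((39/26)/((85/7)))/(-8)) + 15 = 101979/1360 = 74.98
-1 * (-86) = 86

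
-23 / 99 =-0.23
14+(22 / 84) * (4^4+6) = 1735 / 21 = 82.62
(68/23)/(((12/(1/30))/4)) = 34/1035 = 0.03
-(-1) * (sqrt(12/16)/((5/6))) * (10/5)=6 * sqrt(3)/5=2.08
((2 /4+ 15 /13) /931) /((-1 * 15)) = -0.00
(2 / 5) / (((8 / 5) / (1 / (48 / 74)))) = 37 / 96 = 0.39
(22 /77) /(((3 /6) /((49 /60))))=7 /15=0.47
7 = 7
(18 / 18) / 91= 0.01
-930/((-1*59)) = 930/59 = 15.76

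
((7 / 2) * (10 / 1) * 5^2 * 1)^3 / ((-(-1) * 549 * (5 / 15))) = 669921875 / 183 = 3660775.27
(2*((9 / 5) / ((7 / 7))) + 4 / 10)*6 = 24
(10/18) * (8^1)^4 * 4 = 9102.22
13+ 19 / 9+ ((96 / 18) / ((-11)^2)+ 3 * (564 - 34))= 1748014 / 1089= 1605.16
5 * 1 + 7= 12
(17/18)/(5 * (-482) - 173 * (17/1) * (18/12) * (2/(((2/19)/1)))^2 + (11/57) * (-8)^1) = -323/545477361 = -0.00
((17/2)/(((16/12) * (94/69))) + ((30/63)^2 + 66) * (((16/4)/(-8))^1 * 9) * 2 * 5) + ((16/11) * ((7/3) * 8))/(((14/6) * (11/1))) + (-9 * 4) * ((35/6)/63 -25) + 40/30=-9258151081/4458608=-2076.47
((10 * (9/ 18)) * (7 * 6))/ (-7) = -30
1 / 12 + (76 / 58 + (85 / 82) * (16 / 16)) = 2.43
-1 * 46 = -46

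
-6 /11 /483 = -2 /1771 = -0.00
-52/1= -52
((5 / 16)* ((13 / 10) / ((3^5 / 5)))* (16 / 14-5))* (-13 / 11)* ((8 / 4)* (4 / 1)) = 845 / 2772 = 0.30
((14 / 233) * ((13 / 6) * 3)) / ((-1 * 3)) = -91 / 699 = -0.13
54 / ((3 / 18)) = 324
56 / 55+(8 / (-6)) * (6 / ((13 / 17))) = -6752 / 715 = -9.44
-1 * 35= -35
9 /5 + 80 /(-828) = 1763 /1035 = 1.70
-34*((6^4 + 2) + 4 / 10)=-220728 / 5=-44145.60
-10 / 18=-5 / 9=-0.56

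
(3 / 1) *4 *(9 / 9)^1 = 12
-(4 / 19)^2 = -16 / 361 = -0.04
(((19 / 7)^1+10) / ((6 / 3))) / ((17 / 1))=89 / 238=0.37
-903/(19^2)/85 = -903/30685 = -0.03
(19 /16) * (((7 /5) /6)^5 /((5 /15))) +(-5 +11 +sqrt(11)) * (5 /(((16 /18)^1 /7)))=315 * sqrt(11) /8 +30618319333 /129600000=366.84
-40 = -40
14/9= 1.56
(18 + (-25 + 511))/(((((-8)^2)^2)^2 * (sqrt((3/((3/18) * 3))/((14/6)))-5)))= -2205/329252864-189 * sqrt(14)/329252864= -0.00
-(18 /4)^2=-81 /4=-20.25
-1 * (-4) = 4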